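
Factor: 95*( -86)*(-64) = 522880= 2^7 * 5^1* 19^1*43^1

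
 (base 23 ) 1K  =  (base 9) 47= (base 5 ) 133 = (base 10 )43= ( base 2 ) 101011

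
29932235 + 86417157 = 116349392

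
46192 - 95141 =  - 48949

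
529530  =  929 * 570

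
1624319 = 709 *2291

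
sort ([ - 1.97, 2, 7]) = [  -  1.97  ,  2, 7]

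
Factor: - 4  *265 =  - 1060 = - 2^2*5^1*53^1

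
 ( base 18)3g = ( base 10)70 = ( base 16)46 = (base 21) 37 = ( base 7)130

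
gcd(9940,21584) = 284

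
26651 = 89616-62965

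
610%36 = 34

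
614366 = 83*7402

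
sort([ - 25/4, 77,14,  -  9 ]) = [ - 9, - 25/4,14, 77] 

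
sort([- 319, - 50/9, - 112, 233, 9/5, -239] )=[ - 319,-239, - 112, - 50/9, 9/5, 233] 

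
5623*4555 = 25612765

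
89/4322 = 89/4322  =  0.02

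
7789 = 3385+4404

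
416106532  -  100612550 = 315493982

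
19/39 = 19/39 = 0.49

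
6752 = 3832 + 2920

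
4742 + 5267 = 10009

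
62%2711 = 62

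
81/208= 81/208 = 0.39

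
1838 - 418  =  1420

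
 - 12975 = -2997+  - 9978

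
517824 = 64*8091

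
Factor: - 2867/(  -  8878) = 2^( - 1)* 23^( - 1)*47^1 * 61^1*193^( - 1)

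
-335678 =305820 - 641498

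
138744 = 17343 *8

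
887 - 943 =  - 56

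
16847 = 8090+8757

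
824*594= 489456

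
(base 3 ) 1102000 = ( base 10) 1026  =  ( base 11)853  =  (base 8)2002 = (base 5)13101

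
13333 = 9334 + 3999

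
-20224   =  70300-90524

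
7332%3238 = 856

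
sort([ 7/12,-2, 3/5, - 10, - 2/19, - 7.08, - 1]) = [-10, - 7.08 , - 2, - 1, - 2/19,7/12, 3/5 ] 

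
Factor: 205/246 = 5/6 = 2^( - 1 )*3^( - 1 )*5^1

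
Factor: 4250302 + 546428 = 4796730 = 2^1*3^2 * 5^1* 223^1 * 239^1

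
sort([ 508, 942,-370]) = [- 370,508 , 942 ]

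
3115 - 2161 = 954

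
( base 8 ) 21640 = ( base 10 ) 9120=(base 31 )9F6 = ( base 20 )12g0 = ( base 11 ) 6941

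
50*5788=289400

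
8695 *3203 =27850085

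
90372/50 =1807  +  11/25=1807.44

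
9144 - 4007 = 5137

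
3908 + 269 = 4177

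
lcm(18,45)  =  90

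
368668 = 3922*94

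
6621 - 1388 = 5233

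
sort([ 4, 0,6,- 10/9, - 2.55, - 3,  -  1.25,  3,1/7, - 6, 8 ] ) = [ - 6, - 3 ,-2.55, - 1.25  , - 10/9 , 0,1/7 , 3, 4, 6,8]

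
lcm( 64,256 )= 256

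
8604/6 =1434=1434.00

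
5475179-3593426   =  1881753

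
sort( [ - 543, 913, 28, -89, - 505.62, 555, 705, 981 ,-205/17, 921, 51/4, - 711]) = [ - 711, - 543,  -  505.62, - 89, - 205/17, 51/4,28,  555, 705, 913, 921, 981]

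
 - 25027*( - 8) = 200216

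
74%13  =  9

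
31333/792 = 31333/792 = 39.56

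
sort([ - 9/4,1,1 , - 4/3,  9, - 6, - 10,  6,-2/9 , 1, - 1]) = [ - 10, -6, - 9/4,- 4/3, - 1, - 2/9, 1, 1,1,6, 9 ] 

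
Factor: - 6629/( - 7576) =7/8 = 2^(-3)*7^1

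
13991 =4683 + 9308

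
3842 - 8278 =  - 4436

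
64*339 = 21696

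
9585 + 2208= 11793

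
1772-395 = 1377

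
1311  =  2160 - 849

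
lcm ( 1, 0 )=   0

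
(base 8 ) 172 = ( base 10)122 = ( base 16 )7a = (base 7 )233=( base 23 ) 57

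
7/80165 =7/80165 = 0.00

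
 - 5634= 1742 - 7376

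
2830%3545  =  2830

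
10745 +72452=83197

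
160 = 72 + 88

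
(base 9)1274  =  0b1110111110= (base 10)958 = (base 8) 1676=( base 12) 67A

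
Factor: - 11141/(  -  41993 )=7^(  -  2 )*13^1 = 13/49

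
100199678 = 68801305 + 31398373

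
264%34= 26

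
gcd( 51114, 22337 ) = 7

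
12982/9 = 12982/9 = 1442.44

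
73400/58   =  1265 + 15/29 = 1265.52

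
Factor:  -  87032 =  - 2^3 * 11^1 * 23^1 *43^1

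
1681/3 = 560 + 1/3 = 560.33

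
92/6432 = 23/1608 = 0.01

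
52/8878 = 26/4439 = 0.01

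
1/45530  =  1/45530  =  0.00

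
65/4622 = 65/4622 = 0.01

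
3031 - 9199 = -6168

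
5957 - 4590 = 1367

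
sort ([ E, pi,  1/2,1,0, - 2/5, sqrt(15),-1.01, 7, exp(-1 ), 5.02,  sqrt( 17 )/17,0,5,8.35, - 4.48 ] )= [ - 4.48, -1.01, - 2/5, 0 , 0,sqrt( 17) /17 , exp( - 1 ), 1/2 , 1,E, pi, sqrt(15 ), 5,  5.02,7,8.35 ]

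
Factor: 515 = 5^1* 103^1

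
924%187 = 176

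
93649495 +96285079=189934574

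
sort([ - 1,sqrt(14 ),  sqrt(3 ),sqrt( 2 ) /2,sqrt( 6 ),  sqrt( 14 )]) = [ - 1, sqrt(2 ) /2,sqrt(3 ),sqrt( 6),sqrt( 14 ),sqrt( 14) ] 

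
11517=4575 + 6942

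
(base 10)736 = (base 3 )1000021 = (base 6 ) 3224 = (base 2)1011100000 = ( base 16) 2E0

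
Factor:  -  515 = -5^1*103^1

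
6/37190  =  3/18595=0.00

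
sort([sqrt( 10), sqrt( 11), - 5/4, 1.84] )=[ - 5/4, 1.84 , sqrt(10), sqrt( 11)]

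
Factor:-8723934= - 2^1*3^2*37^1*13099^1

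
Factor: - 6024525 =  -  3^1 * 5^2*13^1*37^1 * 167^1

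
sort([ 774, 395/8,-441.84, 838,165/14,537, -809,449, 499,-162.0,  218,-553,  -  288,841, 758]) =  [ - 809,-553,-441.84,-288, - 162.0,165/14,395/8 , 218, 449, 499,  537,758, 774 , 838,841 ]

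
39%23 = 16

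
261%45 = 36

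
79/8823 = 79/8823  =  0.01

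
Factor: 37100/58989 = 100/159 = 2^2 * 3^( - 1 )  *  5^2*53^( - 1) 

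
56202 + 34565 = 90767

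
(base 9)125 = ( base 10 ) 104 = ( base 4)1220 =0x68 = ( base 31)3b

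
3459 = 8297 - 4838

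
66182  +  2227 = 68409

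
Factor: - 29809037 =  - 67^1*89^1*4999^1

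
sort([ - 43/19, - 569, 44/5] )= [ - 569, - 43/19,  44/5] 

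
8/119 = 8/119=0.07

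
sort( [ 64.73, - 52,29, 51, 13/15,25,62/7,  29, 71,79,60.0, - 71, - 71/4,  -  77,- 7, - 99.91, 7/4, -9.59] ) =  [-99.91, - 77 , - 71,-52, - 71/4, - 9.59, -7, 13/15 , 7/4,62/7, 25,29,29, 51, 60.0, 64.73 , 71, 79]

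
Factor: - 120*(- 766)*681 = 62597520 = 2^4*3^2*5^1*227^1*383^1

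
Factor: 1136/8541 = 2^4*3^(-2 )*13^( - 1)*71^1*73^(  -  1)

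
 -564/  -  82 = 6 + 36/41 = 6.88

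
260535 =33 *7895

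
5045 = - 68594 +73639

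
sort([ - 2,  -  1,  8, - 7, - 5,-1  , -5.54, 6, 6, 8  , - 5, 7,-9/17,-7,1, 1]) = [  -  7, - 7,-5.54, - 5, - 5,-2,-1,  -  1,- 9/17, 1,1, 6, 6,7, 8,8 ] 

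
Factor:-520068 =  - 2^2*3^1*19^1 * 2281^1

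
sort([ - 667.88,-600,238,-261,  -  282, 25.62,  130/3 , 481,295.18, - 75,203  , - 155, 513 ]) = [ - 667.88, - 600, -282, - 261,-155,-75,25.62,130/3 , 203,238,295.18,481,513]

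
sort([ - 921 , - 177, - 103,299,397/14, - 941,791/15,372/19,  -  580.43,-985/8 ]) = [ - 941, - 921 ,-580.43, - 177, - 985/8, - 103,372/19, 397/14,791/15, 299]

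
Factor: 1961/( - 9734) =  - 2^(-1)* 31^ ( - 1)*37^1*53^1*157^(  -  1 ) 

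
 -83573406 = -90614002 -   -  7040596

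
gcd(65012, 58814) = 2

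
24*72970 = 1751280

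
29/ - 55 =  - 1 + 26/55=-0.53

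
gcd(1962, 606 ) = 6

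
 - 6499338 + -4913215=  - 11412553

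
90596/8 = 22649/2 = 11324.50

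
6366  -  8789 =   -  2423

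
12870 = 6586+6284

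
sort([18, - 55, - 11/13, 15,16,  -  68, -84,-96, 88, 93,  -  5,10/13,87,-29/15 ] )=[-96, - 84  , - 68, - 55, - 5, - 29/15, - 11/13,10/13, 15, 16,18,87, 88,93]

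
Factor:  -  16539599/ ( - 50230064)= 2^( - 4 )*23^1*29^1*137^1*181^1*3139379^(- 1 )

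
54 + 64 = 118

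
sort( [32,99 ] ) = [ 32,99 ]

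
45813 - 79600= - 33787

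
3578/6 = 1789/3 = 596.33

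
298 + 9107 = 9405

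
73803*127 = 9372981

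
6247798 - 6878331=-630533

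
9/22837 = 9/22837 = 0.00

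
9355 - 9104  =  251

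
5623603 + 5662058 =11285661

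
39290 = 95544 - 56254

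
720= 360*2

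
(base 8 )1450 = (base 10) 808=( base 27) 12P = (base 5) 11213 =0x328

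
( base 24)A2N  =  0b1011011000111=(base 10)5831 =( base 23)B0C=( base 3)21222222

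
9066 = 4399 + 4667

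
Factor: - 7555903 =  - 7555903^1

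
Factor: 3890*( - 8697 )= - 33831330  =  - 2^1*3^1 *5^1*13^1*223^1*389^1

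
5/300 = 1/60 = 0.02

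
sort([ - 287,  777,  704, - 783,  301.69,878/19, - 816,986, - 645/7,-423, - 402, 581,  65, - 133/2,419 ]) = [ - 816, - 783, - 423, - 402, - 287, - 645/7, - 133/2,878/19,65, 301.69,  419, 581,  704,  777, 986 ] 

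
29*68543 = 1987747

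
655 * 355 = 232525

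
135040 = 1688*80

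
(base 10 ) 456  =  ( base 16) 1C8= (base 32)E8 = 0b111001000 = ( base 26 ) he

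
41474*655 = 27165470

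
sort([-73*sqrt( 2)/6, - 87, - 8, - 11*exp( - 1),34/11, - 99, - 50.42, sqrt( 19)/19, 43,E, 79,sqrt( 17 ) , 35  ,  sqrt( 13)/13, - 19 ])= [ - 99, -87, - 50.42, -19, - 73*sqrt (2)/6, - 8,- 11*exp(  -  1),sqrt(19)/19,sqrt( 13)/13,E, 34/11, sqrt( 17), 35,  43,79 ]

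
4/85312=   1/21328 = 0.00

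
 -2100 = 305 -2405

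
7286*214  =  1559204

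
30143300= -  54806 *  (- 550)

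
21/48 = 7/16  =  0.44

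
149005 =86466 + 62539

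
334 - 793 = - 459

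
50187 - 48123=2064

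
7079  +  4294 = 11373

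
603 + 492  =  1095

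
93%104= 93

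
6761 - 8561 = - 1800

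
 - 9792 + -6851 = - 16643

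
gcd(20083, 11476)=2869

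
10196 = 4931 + 5265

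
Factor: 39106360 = 2^3*5^1*107^1*9137^1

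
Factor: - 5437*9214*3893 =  - 195025744574 = - 2^1*17^2*229^1*271^1*  5437^1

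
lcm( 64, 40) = 320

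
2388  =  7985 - 5597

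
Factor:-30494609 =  - 30494609^1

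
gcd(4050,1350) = 1350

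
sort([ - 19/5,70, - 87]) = [ - 87, - 19/5, 70] 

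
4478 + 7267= 11745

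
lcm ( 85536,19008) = 171072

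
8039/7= 1148 + 3/7 = 1148.43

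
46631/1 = 46631 =46631.00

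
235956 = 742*318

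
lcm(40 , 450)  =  1800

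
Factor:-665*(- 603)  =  400995 = 3^2*5^1*7^1*19^1*67^1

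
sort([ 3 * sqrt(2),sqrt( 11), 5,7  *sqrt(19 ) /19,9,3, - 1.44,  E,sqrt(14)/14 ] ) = [ -1.44,  sqrt(  14) /14,7*sqrt(19 )/19, E, 3 , sqrt( 11 ),  3*sqrt( 2 ), 5 , 9]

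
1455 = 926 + 529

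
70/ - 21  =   - 10/3 = -3.33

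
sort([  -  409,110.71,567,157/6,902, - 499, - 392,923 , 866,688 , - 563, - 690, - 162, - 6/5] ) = [ - 690, - 563, - 499 ,-409,  -  392,  -  162, - 6/5,157/6,110.71,567,688, 866,902, 923 ] 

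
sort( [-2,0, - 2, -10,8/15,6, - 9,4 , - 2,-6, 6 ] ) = [ - 10, - 9, - 6, - 2,-2, - 2,0,8/15,4,6,6 ] 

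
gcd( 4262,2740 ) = 2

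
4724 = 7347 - 2623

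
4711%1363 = 622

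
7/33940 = 7/33940 = 0.00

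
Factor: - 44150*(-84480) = 2^10 * 3^1 * 5^3 * 11^1*883^1 = 3729792000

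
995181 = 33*30157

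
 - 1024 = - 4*256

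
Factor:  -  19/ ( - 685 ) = 5^( - 1)*19^1 * 137^( - 1) 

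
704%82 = 48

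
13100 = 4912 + 8188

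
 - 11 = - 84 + 73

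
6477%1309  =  1241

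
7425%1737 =477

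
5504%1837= 1830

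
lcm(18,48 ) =144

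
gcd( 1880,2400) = 40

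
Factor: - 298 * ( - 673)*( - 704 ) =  - 141190016 = - 2^7*11^1*149^1*673^1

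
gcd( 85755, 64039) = 1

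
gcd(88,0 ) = 88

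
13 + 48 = 61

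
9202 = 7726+1476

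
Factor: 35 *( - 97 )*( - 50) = 2^1*5^3*7^1*97^1= 169750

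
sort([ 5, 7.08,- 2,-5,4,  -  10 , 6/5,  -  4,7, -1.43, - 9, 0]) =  [ - 10, - 9,  -  5,-4, - 2,-1.43, 0 , 6/5, 4  ,  5, 7, 7.08 ]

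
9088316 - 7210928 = 1877388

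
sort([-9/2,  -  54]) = [ - 54, -9/2]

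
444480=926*480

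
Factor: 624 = 2^4*3^1*13^1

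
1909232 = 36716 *52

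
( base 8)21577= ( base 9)13416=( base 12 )5313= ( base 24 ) fif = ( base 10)9087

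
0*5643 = 0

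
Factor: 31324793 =1801^1*17393^1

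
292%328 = 292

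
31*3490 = 108190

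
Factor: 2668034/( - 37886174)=  -  41^1*32537^1*18943087^(-1) = -  1334017/18943087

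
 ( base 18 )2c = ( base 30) 1I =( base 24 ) 20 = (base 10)48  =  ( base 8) 60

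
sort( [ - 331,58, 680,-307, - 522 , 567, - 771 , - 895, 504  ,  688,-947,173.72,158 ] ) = [ - 947, - 895, - 771,-522, - 331, - 307 , 58, 158,173.72,504,567, 680,  688] 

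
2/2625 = 2/2625 = 0.00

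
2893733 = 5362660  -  2468927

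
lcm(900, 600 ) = 1800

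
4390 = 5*878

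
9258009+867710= 10125719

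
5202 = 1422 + 3780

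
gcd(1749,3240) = 3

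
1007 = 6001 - 4994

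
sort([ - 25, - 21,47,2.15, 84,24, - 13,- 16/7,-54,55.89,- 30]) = [-54, - 30, - 25 , - 21,-13,-16/7,2.15,24, 47,55.89,84 ] 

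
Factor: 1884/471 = 4 =2^2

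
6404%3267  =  3137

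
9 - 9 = 0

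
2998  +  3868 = 6866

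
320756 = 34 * 9434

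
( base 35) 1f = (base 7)101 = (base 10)50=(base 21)28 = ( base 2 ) 110010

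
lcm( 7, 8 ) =56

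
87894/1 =87894 = 87894.00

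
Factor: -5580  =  - 2^2*3^2*5^1*31^1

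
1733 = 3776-2043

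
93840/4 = 23460 =23460.00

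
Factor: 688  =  2^4*43^1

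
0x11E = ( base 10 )286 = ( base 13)190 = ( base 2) 100011110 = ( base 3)101121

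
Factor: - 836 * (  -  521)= 435556 = 2^2*11^1*19^1*521^1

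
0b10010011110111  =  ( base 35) 7PD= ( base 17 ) 1fcb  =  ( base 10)9463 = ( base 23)hka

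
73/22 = 73/22 = 3.32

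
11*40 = 440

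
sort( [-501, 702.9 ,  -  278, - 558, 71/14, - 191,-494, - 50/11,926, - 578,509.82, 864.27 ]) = [ - 578, - 558,-501,-494, - 278, - 191,  -  50/11,71/14, 509.82, 702.9,864.27,926 ] 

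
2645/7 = 377  +  6/7 = 377.86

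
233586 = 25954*9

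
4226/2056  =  2+57/1028=2.06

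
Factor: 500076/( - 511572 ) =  - 87/89=- 3^1*29^1*89^ ( - 1 )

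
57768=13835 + 43933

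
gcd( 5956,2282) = 2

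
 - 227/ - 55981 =227/55981 =0.00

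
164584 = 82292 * 2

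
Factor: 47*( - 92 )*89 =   -  2^2*23^1*47^1*89^1 =- 384836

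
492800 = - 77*( - 6400)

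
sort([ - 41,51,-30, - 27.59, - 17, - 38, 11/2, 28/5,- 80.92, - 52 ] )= [ - 80.92, - 52, - 41,-38, - 30 , - 27.59, - 17,11/2,28/5, 51 ]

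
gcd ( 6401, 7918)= 37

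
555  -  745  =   - 190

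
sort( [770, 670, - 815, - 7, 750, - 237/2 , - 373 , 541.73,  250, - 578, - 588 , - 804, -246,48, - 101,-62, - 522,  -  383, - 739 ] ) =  [ - 815, - 804,  -  739, - 588, - 578,-522,-383,  -  373,  -  246,-237/2, - 101,  -  62,  -  7,48, 250,541.73,670, 750, 770 ]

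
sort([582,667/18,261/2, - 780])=[ - 780,667/18, 261/2, 582]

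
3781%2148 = 1633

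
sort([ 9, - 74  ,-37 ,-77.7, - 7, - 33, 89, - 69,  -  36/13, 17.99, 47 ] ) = [ - 77.7, - 74, - 69,-37, - 33, - 7, - 36/13, 9,17.99,47, 89] 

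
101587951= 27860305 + 73727646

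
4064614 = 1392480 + 2672134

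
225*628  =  141300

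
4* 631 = 2524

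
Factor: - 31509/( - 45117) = 389^1*557^( - 1)=389/557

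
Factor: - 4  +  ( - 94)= - 2^1*7^2 = - 98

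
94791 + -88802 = 5989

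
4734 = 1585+3149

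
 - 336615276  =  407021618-743636894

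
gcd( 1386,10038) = 42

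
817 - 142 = 675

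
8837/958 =8837/958 = 9.22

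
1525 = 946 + 579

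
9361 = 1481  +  7880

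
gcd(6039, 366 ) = 183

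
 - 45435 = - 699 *65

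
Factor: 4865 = 5^1*7^1* 139^1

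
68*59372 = 4037296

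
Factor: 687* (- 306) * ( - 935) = 196557570=2^1*3^3*5^1 * 11^1*17^2 * 229^1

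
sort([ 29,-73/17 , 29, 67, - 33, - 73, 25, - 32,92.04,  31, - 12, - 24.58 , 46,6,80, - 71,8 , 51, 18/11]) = [ - 73, - 71, - 33, - 32 , - 24.58, - 12,-73/17,18/11 , 6 , 8,25, 29, 29,31,  46,  51,  67 , 80,92.04]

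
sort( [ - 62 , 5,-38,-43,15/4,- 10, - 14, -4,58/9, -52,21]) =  [ - 62,-52, - 43, - 38, -14,  -  10, - 4,15/4,  5,58/9, 21]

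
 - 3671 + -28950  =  -32621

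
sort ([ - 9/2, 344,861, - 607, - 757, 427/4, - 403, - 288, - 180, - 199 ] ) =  [ - 757, - 607, - 403,-288, - 199,- 180, - 9/2, 427/4, 344, 861]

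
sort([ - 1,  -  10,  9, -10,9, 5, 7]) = [  -  10, - 10,-1,5 , 7, 9, 9] 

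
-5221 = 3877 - 9098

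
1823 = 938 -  - 885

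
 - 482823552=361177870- 844001422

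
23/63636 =23/63636 = 0.00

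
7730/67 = 7730/67 = 115.37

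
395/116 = 395/116 = 3.41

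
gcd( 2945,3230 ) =95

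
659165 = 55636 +603529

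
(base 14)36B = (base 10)683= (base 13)407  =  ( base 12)48b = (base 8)1253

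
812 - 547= 265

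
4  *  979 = 3916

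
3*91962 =275886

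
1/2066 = 1/2066 = 0.00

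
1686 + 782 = 2468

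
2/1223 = 2/1223 = 0.00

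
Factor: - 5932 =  - 2^2*1483^1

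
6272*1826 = 11452672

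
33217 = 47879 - 14662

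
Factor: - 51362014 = -2^1*11^1 * 673^1*3469^1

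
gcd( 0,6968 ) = 6968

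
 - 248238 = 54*( - 4597 )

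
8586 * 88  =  755568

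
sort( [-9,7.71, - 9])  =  [ - 9 , - 9,7.71]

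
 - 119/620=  - 1 + 501/620 = -0.19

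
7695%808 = 423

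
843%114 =45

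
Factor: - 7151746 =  - 2^1*7^2* 72977^1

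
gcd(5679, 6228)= 9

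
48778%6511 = 3201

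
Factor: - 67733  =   - 67733^1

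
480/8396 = 120/2099 = 0.06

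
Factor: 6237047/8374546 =2^( - 1 )*73^1 * 1069^( - 1)*3917^( - 1) * 85439^1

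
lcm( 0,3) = 0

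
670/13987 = 670/13987 = 0.05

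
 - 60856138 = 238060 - 61094198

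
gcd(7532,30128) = 7532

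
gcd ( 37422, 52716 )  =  6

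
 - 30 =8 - 38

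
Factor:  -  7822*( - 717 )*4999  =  2^1*3^1*239^1 * 3911^1*4999^1 = 28036261626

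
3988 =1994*2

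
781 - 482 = 299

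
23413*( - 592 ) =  - 13860496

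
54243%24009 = 6225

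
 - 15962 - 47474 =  - 63436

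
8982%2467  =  1581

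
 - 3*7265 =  - 21795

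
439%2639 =439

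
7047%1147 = 165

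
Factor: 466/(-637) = -2^1*7^( - 2)*13^( -1 )*233^1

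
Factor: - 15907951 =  - 15907951^1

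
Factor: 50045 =5^1 * 10009^1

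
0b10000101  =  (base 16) 85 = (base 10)133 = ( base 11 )111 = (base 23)5I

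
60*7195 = 431700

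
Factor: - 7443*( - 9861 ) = 73395423 = 3^3*19^1*173^1*827^1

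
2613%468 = 273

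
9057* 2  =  18114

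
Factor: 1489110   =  2^1*3^1*5^1*7^2*1013^1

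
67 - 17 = 50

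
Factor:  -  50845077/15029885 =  - 3^5* 5^(-1) * 13^( - 1)*31^(- 1)*89^1 * 2351^1*7459^(-1)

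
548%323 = 225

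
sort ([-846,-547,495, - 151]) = [  -  846 ,-547,  -  151,495] 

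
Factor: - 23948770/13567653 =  - 2^1 * 3^( - 2)*5^1*11^( - 1) * 19^ ( - 1 )*149^1*7213^ ( - 1 )*16073^1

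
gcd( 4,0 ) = 4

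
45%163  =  45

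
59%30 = 29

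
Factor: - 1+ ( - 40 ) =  - 41^1  =  -  41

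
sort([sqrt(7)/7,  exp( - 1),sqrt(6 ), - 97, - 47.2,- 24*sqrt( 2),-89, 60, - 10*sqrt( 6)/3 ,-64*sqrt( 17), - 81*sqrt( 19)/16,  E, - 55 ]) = [ - 64*sqrt( 17), - 97, - 89,-55  , - 47.2, - 24*sqrt( 2), - 81*sqrt ( 19)/16,-10 *sqrt( 6 ) /3, exp(-1), sqrt(7)/7, sqrt(6),E,60]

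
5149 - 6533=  -1384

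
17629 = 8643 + 8986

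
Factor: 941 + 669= 1610 = 2^1*5^1*7^1*23^1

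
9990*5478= 54725220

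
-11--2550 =2539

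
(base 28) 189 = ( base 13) 603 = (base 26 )1D3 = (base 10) 1017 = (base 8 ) 1771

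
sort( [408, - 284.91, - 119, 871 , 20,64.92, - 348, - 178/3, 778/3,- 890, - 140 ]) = [- 890, - 348,-284.91, - 140, - 119, - 178/3,20,64.92, 778/3 , 408,871] 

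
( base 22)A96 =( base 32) 4tk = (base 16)13B4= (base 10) 5044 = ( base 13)23b0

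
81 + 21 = 102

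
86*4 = 344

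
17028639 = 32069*531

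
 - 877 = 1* ( - 877)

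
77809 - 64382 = 13427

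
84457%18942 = 8689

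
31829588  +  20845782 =52675370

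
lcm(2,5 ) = 10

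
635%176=107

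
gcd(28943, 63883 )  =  1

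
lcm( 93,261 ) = 8091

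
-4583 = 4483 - 9066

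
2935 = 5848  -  2913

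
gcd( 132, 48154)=2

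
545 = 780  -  235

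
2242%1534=708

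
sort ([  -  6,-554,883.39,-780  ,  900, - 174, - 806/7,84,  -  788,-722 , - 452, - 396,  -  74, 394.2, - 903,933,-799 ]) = [ - 903,-799, - 788, -780,-722, - 554,  -  452, - 396, - 174,-806/7 ,  -  74,-6,84,394.2, 883.39, 900  ,  933]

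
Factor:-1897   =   - 7^1*271^1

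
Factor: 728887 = 181^1*4027^1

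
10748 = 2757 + 7991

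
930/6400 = 93/640 = 0.15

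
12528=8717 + 3811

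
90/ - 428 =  - 45/214 = - 0.21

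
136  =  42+94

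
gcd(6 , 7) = 1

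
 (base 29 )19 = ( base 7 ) 53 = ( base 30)18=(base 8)46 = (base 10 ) 38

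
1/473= 1/473 = 0.00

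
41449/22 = 41449/22 = 1884.05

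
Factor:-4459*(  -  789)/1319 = 3^1*7^3*13^1 * 263^1*1319^( - 1)  =  3518151/1319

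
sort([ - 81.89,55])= [ - 81.89, 55]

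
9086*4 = 36344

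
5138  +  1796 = 6934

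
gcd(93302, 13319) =1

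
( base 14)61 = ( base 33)2j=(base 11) 78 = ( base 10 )85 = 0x55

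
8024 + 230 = 8254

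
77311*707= 54658877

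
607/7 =86 + 5/7 = 86.71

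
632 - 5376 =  - 4744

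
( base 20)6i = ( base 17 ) 82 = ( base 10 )138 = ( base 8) 212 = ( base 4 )2022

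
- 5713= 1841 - 7554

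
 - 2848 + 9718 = 6870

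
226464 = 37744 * 6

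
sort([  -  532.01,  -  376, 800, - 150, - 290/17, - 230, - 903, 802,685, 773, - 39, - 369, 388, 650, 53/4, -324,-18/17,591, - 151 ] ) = [  -  903, - 532.01,  -  376, - 369, - 324, - 230,  -  151, - 150,  -  39, - 290/17, - 18/17,53/4,388,591, 650, 685, 773, 800,802]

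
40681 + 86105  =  126786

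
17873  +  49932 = 67805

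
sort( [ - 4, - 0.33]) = [  -  4,-0.33] 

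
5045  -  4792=253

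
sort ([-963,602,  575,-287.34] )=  [-963,-287.34,575,602 ] 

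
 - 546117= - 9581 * 57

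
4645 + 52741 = 57386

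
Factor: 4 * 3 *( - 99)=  -2^2*3^3*11^1 = - 1188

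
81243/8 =10155 + 3/8=10155.38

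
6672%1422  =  984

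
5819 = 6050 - 231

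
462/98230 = 21/4465  =  0.00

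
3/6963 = 1/2321 = 0.00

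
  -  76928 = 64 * ( - 1202 ) 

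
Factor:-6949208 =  - 2^3*7^1*31^1*4003^1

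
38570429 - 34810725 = 3759704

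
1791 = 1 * 1791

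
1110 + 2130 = 3240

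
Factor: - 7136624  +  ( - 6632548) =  - 2^2*3^2*71^1*5387^1 = - 13769172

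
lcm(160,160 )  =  160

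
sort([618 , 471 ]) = [471, 618 ] 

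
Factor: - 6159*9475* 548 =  - 31979375700 = -2^2*3^1*5^2*137^1*379^1*2053^1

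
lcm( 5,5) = 5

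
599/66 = 599/66=9.08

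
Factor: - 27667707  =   - 3^1*9222569^1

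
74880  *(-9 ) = -673920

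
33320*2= 66640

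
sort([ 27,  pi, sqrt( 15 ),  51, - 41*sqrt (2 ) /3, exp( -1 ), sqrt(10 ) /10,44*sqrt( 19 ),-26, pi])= [- 26,- 41*sqrt(2) /3, sqrt(10 )/10,  exp( - 1),pi, pi, sqrt(15),27, 51,44 * sqrt( 19)]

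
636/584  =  1 + 13/146 =1.09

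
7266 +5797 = 13063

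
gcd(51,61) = 1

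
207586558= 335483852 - 127897294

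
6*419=2514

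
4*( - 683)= - 2732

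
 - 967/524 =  - 967/524= -  1.85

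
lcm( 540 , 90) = 540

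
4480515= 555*8073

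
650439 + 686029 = 1336468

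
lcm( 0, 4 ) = 0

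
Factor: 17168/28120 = 2^1 * 5^(- 1 )*19^(- 1 )*29^1 = 58/95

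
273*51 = 13923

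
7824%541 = 250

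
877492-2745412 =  - 1867920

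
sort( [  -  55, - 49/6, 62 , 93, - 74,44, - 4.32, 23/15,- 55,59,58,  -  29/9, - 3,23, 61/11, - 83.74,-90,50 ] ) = [ - 90,  -  83.74,  -  74, - 55, - 55,-49/6, - 4.32,- 29/9, - 3,23/15,61/11,23,44,50 , 58, 59, 62,93] 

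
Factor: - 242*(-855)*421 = 87109110 = 2^1 *3^2*5^1*11^2*19^1*421^1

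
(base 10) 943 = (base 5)12233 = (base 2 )1110101111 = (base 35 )QX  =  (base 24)1F7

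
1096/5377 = 1096/5377 = 0.20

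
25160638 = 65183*386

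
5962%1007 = 927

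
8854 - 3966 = 4888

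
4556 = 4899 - 343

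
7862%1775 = 762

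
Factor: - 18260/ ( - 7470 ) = 22/9 = 2^1*3^( - 2)*11^1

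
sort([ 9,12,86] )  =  [ 9, 12, 86]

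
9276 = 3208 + 6068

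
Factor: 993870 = 2^1 *3^5 * 5^1*409^1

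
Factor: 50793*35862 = 2^1* 3^2*43^1*139^1*16931^1 = 1821538566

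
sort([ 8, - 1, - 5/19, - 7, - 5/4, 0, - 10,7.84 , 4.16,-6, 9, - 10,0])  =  [ - 10, - 10, - 7,-6, - 5/4, - 1, - 5/19, 0,0 , 4.16,7.84 , 8,  9] 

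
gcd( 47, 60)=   1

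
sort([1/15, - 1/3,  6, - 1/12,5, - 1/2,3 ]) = [ - 1/2, - 1/3, - 1/12,1/15,3,5,6]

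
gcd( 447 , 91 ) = 1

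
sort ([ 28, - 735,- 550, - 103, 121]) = [ - 735,-550, - 103, 28,121]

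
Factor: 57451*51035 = 5^1*59^1 * 73^1*173^1 *787^1 = 2932011785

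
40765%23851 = 16914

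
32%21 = 11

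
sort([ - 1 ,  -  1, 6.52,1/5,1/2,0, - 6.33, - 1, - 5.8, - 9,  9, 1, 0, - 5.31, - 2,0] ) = [ - 9,-6.33, - 5.8,- 5.31, - 2, -1,  -  1 , - 1, 0, 0,0, 1/5,1/2,1,6.52, 9] 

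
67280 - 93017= - 25737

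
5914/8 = 2957/4=739.25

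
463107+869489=1332596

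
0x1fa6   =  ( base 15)2602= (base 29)9ib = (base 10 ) 8102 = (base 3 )102010002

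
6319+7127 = 13446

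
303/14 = 303/14=21.64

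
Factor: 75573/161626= 2^(  -  1 )*3^5* 211^(-1 ) *311^1 * 383^( - 1 ) 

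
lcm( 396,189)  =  8316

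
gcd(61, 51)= 1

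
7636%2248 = 892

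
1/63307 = 1/63307  =  0.00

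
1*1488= 1488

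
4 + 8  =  12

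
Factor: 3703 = 7^1*23^2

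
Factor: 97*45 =4365=3^2*5^1*97^1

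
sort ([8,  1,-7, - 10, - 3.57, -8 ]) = [ - 10, - 8,-7 ,-3.57, 1,8]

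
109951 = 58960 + 50991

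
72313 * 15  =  1084695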